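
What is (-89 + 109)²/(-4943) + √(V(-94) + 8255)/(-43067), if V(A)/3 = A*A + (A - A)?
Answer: -400/4943 - √34763/43067 ≈ -0.085252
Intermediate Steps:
V(A) = 3*A² (V(A) = 3*(A*A + (A - A)) = 3*(A² + 0) = 3*A²)
(-89 + 109)²/(-4943) + √(V(-94) + 8255)/(-43067) = (-89 + 109)²/(-4943) + √(3*(-94)² + 8255)/(-43067) = 20²*(-1/4943) + √(3*8836 + 8255)*(-1/43067) = 400*(-1/4943) + √(26508 + 8255)*(-1/43067) = -400/4943 + √34763*(-1/43067) = -400/4943 - √34763/43067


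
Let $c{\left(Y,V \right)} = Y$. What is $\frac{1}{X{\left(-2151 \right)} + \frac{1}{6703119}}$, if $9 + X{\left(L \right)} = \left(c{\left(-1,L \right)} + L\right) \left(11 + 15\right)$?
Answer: $- \frac{6703119}{375113242358} \approx -1.787 \cdot 10^{-5}$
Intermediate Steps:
$X{\left(L \right)} = -35 + 26 L$ ($X{\left(L \right)} = -9 + \left(-1 + L\right) \left(11 + 15\right) = -9 + \left(-1 + L\right) 26 = -9 + \left(-26 + 26 L\right) = -35 + 26 L$)
$\frac{1}{X{\left(-2151 \right)} + \frac{1}{6703119}} = \frac{1}{\left(-35 + 26 \left(-2151\right)\right) + \frac{1}{6703119}} = \frac{1}{\left(-35 - 55926\right) + \frac{1}{6703119}} = \frac{1}{-55961 + \frac{1}{6703119}} = \frac{1}{- \frac{375113242358}{6703119}} = - \frac{6703119}{375113242358}$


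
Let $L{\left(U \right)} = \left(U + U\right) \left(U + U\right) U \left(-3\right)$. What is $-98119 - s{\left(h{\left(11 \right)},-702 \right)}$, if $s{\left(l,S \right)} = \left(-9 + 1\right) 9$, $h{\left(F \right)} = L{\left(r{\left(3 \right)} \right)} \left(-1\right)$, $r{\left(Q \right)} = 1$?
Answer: $-98047$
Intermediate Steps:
$L{\left(U \right)} = - 12 U^{3}$ ($L{\left(U \right)} = 2 U 2 U U \left(-3\right) = 4 U^{2} U \left(-3\right) = 4 U^{3} \left(-3\right) = - 12 U^{3}$)
$h{\left(F \right)} = 12$ ($h{\left(F \right)} = - 12 \cdot 1^{3} \left(-1\right) = \left(-12\right) 1 \left(-1\right) = \left(-12\right) \left(-1\right) = 12$)
$s{\left(l,S \right)} = -72$ ($s{\left(l,S \right)} = \left(-8\right) 9 = -72$)
$-98119 - s{\left(h{\left(11 \right)},-702 \right)} = -98119 - -72 = -98119 + 72 = -98047$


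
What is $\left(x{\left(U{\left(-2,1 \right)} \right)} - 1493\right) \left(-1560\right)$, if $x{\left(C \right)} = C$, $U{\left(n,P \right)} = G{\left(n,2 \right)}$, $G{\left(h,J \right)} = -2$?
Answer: $2332200$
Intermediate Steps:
$U{\left(n,P \right)} = -2$
$\left(x{\left(U{\left(-2,1 \right)} \right)} - 1493\right) \left(-1560\right) = \left(-2 - 1493\right) \left(-1560\right) = \left(-1495\right) \left(-1560\right) = 2332200$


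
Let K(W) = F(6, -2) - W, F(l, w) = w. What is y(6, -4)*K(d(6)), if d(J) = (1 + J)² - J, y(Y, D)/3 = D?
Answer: 540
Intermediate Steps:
y(Y, D) = 3*D
K(W) = -2 - W
y(6, -4)*K(d(6)) = (3*(-4))*(-2 - ((1 + 6)² - 1*6)) = -12*(-2 - (7² - 6)) = -12*(-2 - (49 - 6)) = -12*(-2 - 1*43) = -12*(-2 - 43) = -12*(-45) = 540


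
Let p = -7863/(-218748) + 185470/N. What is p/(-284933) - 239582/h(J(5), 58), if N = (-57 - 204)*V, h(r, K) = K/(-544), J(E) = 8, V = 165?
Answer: 402110233996986640295/178945192070964 ≈ 2.2471e+6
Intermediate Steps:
h(r, K) = -K/544 (h(r, K) = K*(-1/544) = -K/544)
N = -43065 (N = (-57 - 204)*165 = -261*165 = -43065)
p = -2682171431/628025508 (p = -7863/(-218748) + 185470/(-43065) = -7863*(-1/218748) + 185470*(-1/43065) = 2621/72916 - 37094/8613 = -2682171431/628025508 ≈ -4.2708)
p/(-284933) - 239582/h(J(5), 58) = -2682171431/628025508/(-284933) - 239582/((-1/544*58)) = -2682171431/628025508*(-1/284933) - 239582/(-29/272) = 2682171431/178945192070964 - 239582*(-272/29) = 2682171431/178945192070964 + 65166304/29 = 402110233996986640295/178945192070964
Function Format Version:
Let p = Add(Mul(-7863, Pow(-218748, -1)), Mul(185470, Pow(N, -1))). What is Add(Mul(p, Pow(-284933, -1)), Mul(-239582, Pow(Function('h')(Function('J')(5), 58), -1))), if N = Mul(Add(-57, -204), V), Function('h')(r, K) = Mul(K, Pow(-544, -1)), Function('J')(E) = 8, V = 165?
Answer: Rational(402110233996986640295, 178945192070964) ≈ 2.2471e+6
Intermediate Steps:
Function('h')(r, K) = Mul(Rational(-1, 544), K) (Function('h')(r, K) = Mul(K, Rational(-1, 544)) = Mul(Rational(-1, 544), K))
N = -43065 (N = Mul(Add(-57, -204), 165) = Mul(-261, 165) = -43065)
p = Rational(-2682171431, 628025508) (p = Add(Mul(-7863, Pow(-218748, -1)), Mul(185470, Pow(-43065, -1))) = Add(Mul(-7863, Rational(-1, 218748)), Mul(185470, Rational(-1, 43065))) = Add(Rational(2621, 72916), Rational(-37094, 8613)) = Rational(-2682171431, 628025508) ≈ -4.2708)
Add(Mul(p, Pow(-284933, -1)), Mul(-239582, Pow(Function('h')(Function('J')(5), 58), -1))) = Add(Mul(Rational(-2682171431, 628025508), Pow(-284933, -1)), Mul(-239582, Pow(Mul(Rational(-1, 544), 58), -1))) = Add(Mul(Rational(-2682171431, 628025508), Rational(-1, 284933)), Mul(-239582, Pow(Rational(-29, 272), -1))) = Add(Rational(2682171431, 178945192070964), Mul(-239582, Rational(-272, 29))) = Add(Rational(2682171431, 178945192070964), Rational(65166304, 29)) = Rational(402110233996986640295, 178945192070964)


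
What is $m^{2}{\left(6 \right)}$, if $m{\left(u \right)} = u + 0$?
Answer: $36$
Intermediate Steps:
$m{\left(u \right)} = u$
$m^{2}{\left(6 \right)} = 6^{2} = 36$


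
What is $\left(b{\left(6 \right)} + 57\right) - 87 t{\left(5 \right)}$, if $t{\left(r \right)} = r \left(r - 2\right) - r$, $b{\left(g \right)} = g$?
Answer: $-807$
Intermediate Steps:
$t{\left(r \right)} = - r + r \left(-2 + r\right)$ ($t{\left(r \right)} = r \left(-2 + r\right) - r = - r + r \left(-2 + r\right)$)
$\left(b{\left(6 \right)} + 57\right) - 87 t{\left(5 \right)} = \left(6 + 57\right) - 87 \cdot 5 \left(-3 + 5\right) = 63 - 87 \cdot 5 \cdot 2 = 63 - 870 = -807$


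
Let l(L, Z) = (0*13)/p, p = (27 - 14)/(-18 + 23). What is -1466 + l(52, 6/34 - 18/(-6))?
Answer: -1466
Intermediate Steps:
p = 13/5 ≈ 2.6000
l(L, Z) = 0 (l(L, Z) = (0*13)/(13/5) = 0*(5/13) = 0)
-1466 + l(52, 6/34 - 18/(-6)) = -1466 + 0 = -1466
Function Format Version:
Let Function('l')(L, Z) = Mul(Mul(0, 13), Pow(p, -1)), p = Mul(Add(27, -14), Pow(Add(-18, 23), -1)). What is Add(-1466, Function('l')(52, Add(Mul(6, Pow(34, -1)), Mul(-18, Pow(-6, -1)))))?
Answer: -1466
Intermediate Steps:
p = Rational(13, 5) (p = Mul(13, Pow(5, -1)) = Mul(13, Rational(1, 5)) = Rational(13, 5) ≈ 2.6000)
Function('l')(L, Z) = 0 (Function('l')(L, Z) = Mul(Mul(0, 13), Pow(Rational(13, 5), -1)) = Mul(0, Rational(5, 13)) = 0)
Add(-1466, Function('l')(52, Add(Mul(6, Pow(34, -1)), Mul(-18, Pow(-6, -1))))) = Add(-1466, 0) = -1466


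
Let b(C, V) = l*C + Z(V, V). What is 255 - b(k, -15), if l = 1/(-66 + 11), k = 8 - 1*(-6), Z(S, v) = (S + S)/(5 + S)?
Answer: 13874/55 ≈ 252.25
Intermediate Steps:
Z(S, v) = 2*S/(5 + S) (Z(S, v) = (2*S)/(5 + S) = 2*S/(5 + S))
k = 14 (k = 8 + 6 = 14)
l = -1/55 (l = 1/(-55) = -1/55 ≈ -0.018182)
b(C, V) = -C/55 + 2*V/(5 + V)
255 - b(k, -15) = 255 - (110*(-15) - 1*14*(5 - 15))/(55*(5 - 15)) = 255 - (-1650 - 1*14*(-10))/(55*(-10)) = 255 - (-1)*(-1650 + 140)/(55*10) = 255 - (-1)*(-1510)/(55*10) = 255 - 1*151/55 = 255 - 151/55 = 13874/55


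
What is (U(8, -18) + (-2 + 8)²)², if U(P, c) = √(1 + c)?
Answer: (36 + I*√17)² ≈ 1279.0 + 296.86*I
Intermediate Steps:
(U(8, -18) + (-2 + 8)²)² = (√(1 - 18) + (-2 + 8)²)² = (√(-17) + 6²)² = (I*√17 + 36)² = (36 + I*√17)²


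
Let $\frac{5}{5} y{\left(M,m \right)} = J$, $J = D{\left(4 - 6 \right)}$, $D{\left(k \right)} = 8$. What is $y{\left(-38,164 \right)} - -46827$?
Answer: $46835$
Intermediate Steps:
$J = 8$
$y{\left(M,m \right)} = 8$
$y{\left(-38,164 \right)} - -46827 = 8 - -46827 = 8 + 46827 = 46835$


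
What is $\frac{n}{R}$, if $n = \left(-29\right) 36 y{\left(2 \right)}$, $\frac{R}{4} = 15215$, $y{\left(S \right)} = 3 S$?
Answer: $- \frac{1566}{15215} \approx -0.10292$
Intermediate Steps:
$R = 60860$ ($R = 4 \cdot 15215 = 60860$)
$n = -6264$ ($n = \left(-29\right) 36 \cdot 3 \cdot 2 = \left(-1044\right) 6 = -6264$)
$\frac{n}{R} = - \frac{6264}{60860} = \left(-6264\right) \frac{1}{60860} = - \frac{1566}{15215}$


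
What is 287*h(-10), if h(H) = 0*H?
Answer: 0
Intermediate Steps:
h(H) = 0
287*h(-10) = 287*0 = 0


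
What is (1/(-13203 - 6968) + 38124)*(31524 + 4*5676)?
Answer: 41701288780284/20171 ≈ 2.0674e+9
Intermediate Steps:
(1/(-13203 - 6968) + 38124)*(31524 + 4*5676) = (1/(-20171) + 38124)*(31524 + 22704) = (-1/20171 + 38124)*54228 = (768999203/20171)*54228 = 41701288780284/20171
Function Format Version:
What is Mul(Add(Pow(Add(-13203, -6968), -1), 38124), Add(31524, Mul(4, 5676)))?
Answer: Rational(41701288780284, 20171) ≈ 2.0674e+9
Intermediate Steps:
Mul(Add(Pow(Add(-13203, -6968), -1), 38124), Add(31524, Mul(4, 5676))) = Mul(Add(Pow(-20171, -1), 38124), Add(31524, 22704)) = Mul(Add(Rational(-1, 20171), 38124), 54228) = Mul(Rational(768999203, 20171), 54228) = Rational(41701288780284, 20171)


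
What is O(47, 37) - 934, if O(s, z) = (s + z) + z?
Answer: -813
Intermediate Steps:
O(s, z) = s + 2*z
O(47, 37) - 934 = (47 + 2*37) - 934 = (47 + 74) - 934 = 121 - 934 = -813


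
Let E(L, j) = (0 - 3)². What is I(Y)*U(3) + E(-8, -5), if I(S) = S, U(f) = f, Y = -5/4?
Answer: 21/4 ≈ 5.2500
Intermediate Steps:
Y = -5/4 (Y = -5*¼ = -5/4 ≈ -1.2500)
E(L, j) = 9 (E(L, j) = (-3)² = 9)
I(Y)*U(3) + E(-8, -5) = -5/4*3 + 9 = -15/4 + 9 = 21/4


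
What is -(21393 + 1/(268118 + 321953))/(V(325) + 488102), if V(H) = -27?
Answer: -1803341272/41142700475 ≈ -0.043831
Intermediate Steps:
-(21393 + 1/(268118 + 321953))/(V(325) + 488102) = -(21393 + 1/(268118 + 321953))/(-27 + 488102) = -(21393 + 1/590071)/488075 = -12623388904/(590071*488075) = -1*1803341272/41142700475 = -1803341272/41142700475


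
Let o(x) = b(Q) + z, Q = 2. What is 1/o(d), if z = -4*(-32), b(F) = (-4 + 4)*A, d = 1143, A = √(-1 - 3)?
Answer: 1/128 ≈ 0.0078125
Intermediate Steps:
A = 2*I (A = √(-4) = 2*I ≈ 2.0*I)
b(F) = 0 (b(F) = (-4 + 4)*(2*I) = 0*(2*I) = 0)
z = 128
o(x) = 128 (o(x) = 0 + 128 = 128)
1/o(d) = 1/128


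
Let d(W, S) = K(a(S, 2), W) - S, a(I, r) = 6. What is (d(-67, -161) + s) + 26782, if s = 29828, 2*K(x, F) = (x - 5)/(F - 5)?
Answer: 8175023/144 ≈ 56771.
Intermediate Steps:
K(x, F) = (-5 + x)/(2*(-5 + F)) (K(x, F) = ((x - 5)/(F - 5))/2 = ((-5 + x)/(-5 + F))/2 = (-5 + x)/(2*(-5 + F)))
d(W, S) = 1/(2*(-5 + W)) - S (d(W, S) = (-5 + 6)/(2*(-5 + W)) - S = (½)*1/(-5 + W) - S = 1/(2*(-5 + W)) - S)
(d(-67, -161) + s) + 26782 = ((½ - 1*(-161)*(-5 - 67))/(-5 - 67) + 29828) + 26782 = ((½ - 1*(-161)*(-72))/(-72) + 29828) + 26782 = (-(½ - 11592)/72 + 29828) + 26782 = (-1/72*(-23183/2) + 29828) + 26782 = (23183/144 + 29828) + 26782 = 4318415/144 + 26782 = 8175023/144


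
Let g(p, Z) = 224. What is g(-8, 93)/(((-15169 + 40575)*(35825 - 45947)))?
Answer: -8/9184269 ≈ -8.7105e-7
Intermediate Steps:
g(-8, 93)/(((-15169 + 40575)*(35825 - 45947))) = 224/(((-15169 + 40575)*(35825 - 45947))) = 224/((25406*(-10122))) = 224/(-257159532) = 224*(-1/257159532) = -8/9184269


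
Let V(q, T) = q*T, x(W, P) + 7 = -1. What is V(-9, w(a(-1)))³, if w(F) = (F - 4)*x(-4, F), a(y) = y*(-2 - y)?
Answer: -10077696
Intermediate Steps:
x(W, P) = -8 (x(W, P) = -7 - 1 = -8)
w(F) = 32 - 8*F (w(F) = (F - 4)*(-8) = (-4 + F)*(-8) = 32 - 8*F)
V(q, T) = T*q
V(-9, w(a(-1)))³ = ((32 - (-8)*(-1)*(2 - 1))*(-9))³ = ((32 - (-8)*(-1))*(-9))³ = ((32 - 8*1)*(-9))³ = ((32 - 8)*(-9))³ = (24*(-9))³ = (-216)³ = -10077696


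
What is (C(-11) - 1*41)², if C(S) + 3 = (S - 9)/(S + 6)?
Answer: 1600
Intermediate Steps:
C(S) = -3 + (-9 + S)/(6 + S) (C(S) = -3 + (S - 9)/(S + 6) = -3 + (-9 + S)/(6 + S))
(C(-11) - 1*41)² = ((-27 - 2*(-11))/(6 - 11) - 1*41)² = ((-27 + 22)/(-5) - 41)² = (-⅕*(-5) - 41)² = (1 - 41)² = (-40)² = 1600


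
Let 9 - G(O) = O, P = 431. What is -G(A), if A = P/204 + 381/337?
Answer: -395761/68748 ≈ -5.7567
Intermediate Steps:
A = 222971/68748 (A = 431/204 + 381/337 = 222971/68748 ≈ 3.2433)
G(O) = 9 - O
-G(A) = -(9 - 1*222971/68748) = -(9 - 222971/68748) = -1*395761/68748 = -395761/68748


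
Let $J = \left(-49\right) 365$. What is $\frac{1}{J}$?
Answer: $- \frac{1}{17885} \approx -5.5913 \cdot 10^{-5}$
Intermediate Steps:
$J = -17885$
$\frac{1}{J} = \frac{1}{-17885} = - \frac{1}{17885}$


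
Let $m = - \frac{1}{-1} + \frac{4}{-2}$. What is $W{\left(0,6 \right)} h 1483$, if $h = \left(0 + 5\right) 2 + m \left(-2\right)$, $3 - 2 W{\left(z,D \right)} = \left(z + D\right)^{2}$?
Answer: $-293634$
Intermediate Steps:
$W{\left(z,D \right)} = \frac{3}{2} - \frac{\left(D + z\right)^{2}}{2}$ ($W{\left(z,D \right)} = \frac{3}{2} - \frac{\left(z + D\right)^{2}}{2} = \frac{3}{2} - \frac{\left(D + z\right)^{2}}{2}$)
$m = -1$ ($m = \left(-1\right) \left(-1\right) + 4 \left(- \frac{1}{2}\right) = 1 - 2 = -1$)
$h = 12$ ($h = \left(0 + 5\right) 2 - -2 = 5 \cdot 2 + 2 = 10 + 2 = 12$)
$W{\left(0,6 \right)} h 1483 = \left(\frac{3}{2} - \frac{\left(6 + 0\right)^{2}}{2}\right) 12 \cdot 1483 = \left(\frac{3}{2} - \frac{6^{2}}{2}\right) 12 \cdot 1483 = \left(\frac{3}{2} - 18\right) 12 \cdot 1483 = \left(- \frac{33}{2}\right) 12 \cdot 1483 = \left(-198\right) 1483 = -293634$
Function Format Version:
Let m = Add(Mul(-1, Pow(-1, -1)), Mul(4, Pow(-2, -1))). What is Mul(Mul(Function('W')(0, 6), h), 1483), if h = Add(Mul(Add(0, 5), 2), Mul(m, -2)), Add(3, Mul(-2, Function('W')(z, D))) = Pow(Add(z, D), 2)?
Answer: -293634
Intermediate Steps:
Function('W')(z, D) = Add(Rational(3, 2), Mul(Rational(-1, 2), Pow(Add(D, z), 2))) (Function('W')(z, D) = Add(Rational(3, 2), Mul(Rational(-1, 2), Pow(Add(z, D), 2))) = Add(Rational(3, 2), Mul(Rational(-1, 2), Pow(Add(D, z), 2))))
m = -1 (m = Add(Mul(-1, -1), Mul(4, Rational(-1, 2))) = Add(1, -2) = -1)
h = 12 (h = Add(Mul(Add(0, 5), 2), Mul(-1, -2)) = Add(Mul(5, 2), 2) = Add(10, 2) = 12)
Mul(Mul(Function('W')(0, 6), h), 1483) = Mul(Mul(Add(Rational(3, 2), Mul(Rational(-1, 2), Pow(Add(6, 0), 2))), 12), 1483) = Mul(Mul(Add(Rational(3, 2), Mul(Rational(-1, 2), Pow(6, 2))), 12), 1483) = Mul(Mul(Add(Rational(3, 2), Mul(Rational(-1, 2), 36)), 12), 1483) = Mul(Mul(Add(Rational(3, 2), -18), 12), 1483) = Mul(Mul(Rational(-33, 2), 12), 1483) = Mul(-198, 1483) = -293634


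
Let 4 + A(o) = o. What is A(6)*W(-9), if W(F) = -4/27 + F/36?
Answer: -43/54 ≈ -0.79630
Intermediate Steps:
A(o) = -4 + o
W(F) = -4/27 + F/36 (W(F) = -4*1/27 + F*(1/36) = -4/27 + F/36)
A(6)*W(-9) = (-4 + 6)*(-4/27 + (1/36)*(-9)) = 2*(-4/27 - ¼) = 2*(-43/108) = -43/54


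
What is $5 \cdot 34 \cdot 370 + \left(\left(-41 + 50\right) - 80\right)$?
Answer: $62829$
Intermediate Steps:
$5 \cdot 34 \cdot 370 + \left(\left(-41 + 50\right) - 80\right) = 170 \cdot 370 + \left(9 - 80\right) = 62900 - 71 = 62829$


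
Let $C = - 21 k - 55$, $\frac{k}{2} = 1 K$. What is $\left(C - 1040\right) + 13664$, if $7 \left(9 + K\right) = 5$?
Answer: $12917$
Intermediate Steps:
$K = - \frac{58}{7}$ ($K = -9 + \frac{1}{7} \cdot 5 = -9 + \frac{5}{7} = - \frac{58}{7} \approx -8.2857$)
$k = - \frac{116}{7}$ ($k = 2 \cdot 1 \left(- \frac{58}{7}\right) = 2 \left(- \frac{58}{7}\right) = - \frac{116}{7} \approx -16.571$)
$C = 293$ ($C = \left(-21\right) \left(- \frac{116}{7}\right) - 55 = 348 - 55 = 293$)
$\left(C - 1040\right) + 13664 = \left(293 - 1040\right) + 13664 = -747 + 13664 = 12917$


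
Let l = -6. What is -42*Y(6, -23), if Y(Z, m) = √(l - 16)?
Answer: -42*I*√22 ≈ -197.0*I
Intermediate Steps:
Y(Z, m) = I*√22 (Y(Z, m) = √(-6 - 16) = √(-22) = I*√22)
-42*Y(6, -23) = -42*I*√22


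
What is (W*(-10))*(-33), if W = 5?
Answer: 1650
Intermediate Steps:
(W*(-10))*(-33) = (5*(-10))*(-33) = -50*(-33) = 1650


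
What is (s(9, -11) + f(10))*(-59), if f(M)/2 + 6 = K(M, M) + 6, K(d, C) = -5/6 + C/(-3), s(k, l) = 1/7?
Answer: 10148/21 ≈ 483.24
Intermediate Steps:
s(k, l) = 1/7
K(d, C) = -5/6 - C/3 (K(d, C) = -5*1/6 + C*(-1/3) = -5/6 - C/3)
f(M) = -5/3 - 2*M/3 (f(M) = -12 + 2*((-5/6 - M/3) + 6) = -12 + 2*(31/6 - M/3) = -12 + (31/3 - 2*M/3) = -5/3 - 2*M/3)
(s(9, -11) + f(10))*(-59) = (1/7 + (-5/3 - 2/3*10))*(-59) = (1/7 + (-5/3 - 20/3))*(-59) = (1/7 - 25/3)*(-59) = -172/21*(-59) = 10148/21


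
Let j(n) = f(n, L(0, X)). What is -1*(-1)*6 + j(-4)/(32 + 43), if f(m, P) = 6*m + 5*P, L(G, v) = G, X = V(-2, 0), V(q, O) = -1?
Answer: 142/25 ≈ 5.6800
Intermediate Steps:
X = -1
f(m, P) = 5*P + 6*m
j(n) = 6*n (j(n) = 5*0 + 6*n = 0 + 6*n = 6*n)
-1*(-1)*6 + j(-4)/(32 + 43) = -1*(-1)*6 + (6*(-4))/(32 + 43) = 1*6 - 24/75 = 6 + (1/75)*(-24) = 6 - 8/25 = 142/25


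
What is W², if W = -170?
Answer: 28900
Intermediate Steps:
W² = (-170)² = 28900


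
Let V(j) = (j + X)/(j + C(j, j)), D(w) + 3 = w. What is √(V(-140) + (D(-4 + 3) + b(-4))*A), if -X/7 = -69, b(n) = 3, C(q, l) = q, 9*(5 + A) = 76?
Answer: 41*I*√10/60 ≈ 2.1609*I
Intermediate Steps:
A = 31/9 (A = -5 + (⅑)*76 = -5 + 76/9 = 31/9 ≈ 3.4444)
D(w) = -3 + w
X = 483 (X = -7*(-69) = 483)
V(j) = (483 + j)/(2*j) (V(j) = (j + 483)/(j + j) = (483 + j)/((2*j)) = (483 + j)*(1/(2*j)) = (483 + j)/(2*j))
√(V(-140) + (D(-4 + 3) + b(-4))*A) = √((½)*(483 - 140)/(-140) + ((-3 + (-4 + 3)) + 3)*(31/9)) = √((½)*(-1/140)*343 + ((-3 - 1) + 3)*(31/9)) = √(-49/40 + (-4 + 3)*(31/9)) = √(-49/40 - 1*31/9) = √(-49/40 - 31/9) = √(-1681/360) = 41*I*√10/60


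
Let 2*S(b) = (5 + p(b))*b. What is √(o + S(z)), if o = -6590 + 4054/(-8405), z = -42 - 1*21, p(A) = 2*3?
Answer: I*√1166106730/410 ≈ 83.289*I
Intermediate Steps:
p(A) = 6
z = -63 (z = -42 - 21 = -63)
S(b) = 11*b/2 (S(b) = ((5 + 6)*b)/2 = (11*b)/2 = 11*b/2)
o = -55393004/8405 (o = -6590 + 4054*(-1/8405) = -6590 - 4054/8405 = -55393004/8405 ≈ -6590.5)
√(o + S(z)) = √(-55393004/8405 + (11/2)*(-63)) = √(-55393004/8405 - 693/2) = √(-116610673/16810) = I*√1166106730/410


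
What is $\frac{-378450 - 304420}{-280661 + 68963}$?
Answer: $\frac{341435}{105849} \approx 3.2257$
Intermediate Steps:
$\frac{-378450 - 304420}{-280661 + 68963} = - \frac{682870}{-211698} = \left(-682870\right) \left(- \frac{1}{211698}\right) = \frac{341435}{105849}$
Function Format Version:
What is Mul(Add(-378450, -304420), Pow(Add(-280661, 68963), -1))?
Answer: Rational(341435, 105849) ≈ 3.2257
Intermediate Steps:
Mul(Add(-378450, -304420), Pow(Add(-280661, 68963), -1)) = Mul(-682870, Pow(-211698, -1)) = Mul(-682870, Rational(-1, 211698)) = Rational(341435, 105849)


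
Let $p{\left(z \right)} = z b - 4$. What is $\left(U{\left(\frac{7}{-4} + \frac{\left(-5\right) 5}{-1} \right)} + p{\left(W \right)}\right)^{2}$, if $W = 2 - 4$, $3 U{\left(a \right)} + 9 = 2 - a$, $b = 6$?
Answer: $\frac{97969}{144} \approx 680.34$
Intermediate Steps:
$U{\left(a \right)} = - \frac{7}{3} - \frac{a}{3}$ ($U{\left(a \right)} = -3 + \frac{2 - a}{3} = -3 - \left(- \frac{2}{3} + \frac{a}{3}\right) = - \frac{7}{3} - \frac{a}{3}$)
$W = -2$ ($W = 2 - 4 = -2$)
$p{\left(z \right)} = -4 + 6 z$ ($p{\left(z \right)} = z 6 - 4 = 6 z - 4 = -4 + 6 z$)
$\left(U{\left(\frac{7}{-4} + \frac{\left(-5\right) 5}{-1} \right)} + p{\left(W \right)}\right)^{2} = \left(\left(- \frac{7}{3} - \frac{\frac{7}{-4} + \frac{\left(-5\right) 5}{-1}}{3}\right) + \left(-4 + 6 \left(-2\right)\right)\right)^{2} = \left(\left(- \frac{7}{3} - \frac{7 \left(- \frac{1}{4}\right) - -25}{3}\right) - 16\right)^{2} = \left(\left(- \frac{7}{3} - \frac{- \frac{7}{4} + 25}{3}\right) - 16\right)^{2} = \left(\left(- \frac{7}{3} - \frac{31}{4}\right) - 16\right)^{2} = \left(- \frac{121}{12} - 16\right)^{2} = \left(- \frac{313}{12}\right)^{2} = \frac{97969}{144}$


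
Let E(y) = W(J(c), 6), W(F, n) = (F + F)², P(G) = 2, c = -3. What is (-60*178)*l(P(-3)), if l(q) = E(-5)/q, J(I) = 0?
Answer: 0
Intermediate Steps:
W(F, n) = 4*F² (W(F, n) = (2*F)² = 4*F²)
E(y) = 0 (E(y) = 4*0² = 4*0 = 0)
l(q) = 0 (l(q) = 0/q = 0)
(-60*178)*l(P(-3)) = -60*178*0 = -10680*0 = 0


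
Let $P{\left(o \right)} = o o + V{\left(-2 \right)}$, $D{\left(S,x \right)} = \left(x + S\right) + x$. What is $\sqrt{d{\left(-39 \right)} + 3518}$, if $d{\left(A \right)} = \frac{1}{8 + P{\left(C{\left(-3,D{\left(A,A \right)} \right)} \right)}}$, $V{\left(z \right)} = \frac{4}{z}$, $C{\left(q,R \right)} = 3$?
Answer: $\frac{\sqrt{791565}}{15} \approx 59.313$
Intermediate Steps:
$D{\left(S,x \right)} = S + 2 x$ ($D{\left(S,x \right)} = \left(S + x\right) + x = S + 2 x$)
$P{\left(o \right)} = -2 + o^{2}$ ($P{\left(o \right)} = o o + \frac{4}{-2} = o^{2} + 4 \left(- \frac{1}{2}\right) = o^{2} - 2 = -2 + o^{2}$)
$d{\left(A \right)} = \frac{1}{15}$ ($d{\left(A \right)} = \frac{1}{8 - \left(2 - 3^{2}\right)} = \frac{1}{8 + \left(-2 + 9\right)} = \frac{1}{8 + 7} = \frac{1}{15}$)
$\sqrt{d{\left(-39 \right)} + 3518} = \sqrt{\frac{1}{15} + 3518} = \sqrt{\frac{52771}{15}} = \frac{\sqrt{791565}}{15}$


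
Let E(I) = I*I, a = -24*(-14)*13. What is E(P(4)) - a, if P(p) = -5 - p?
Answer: -4287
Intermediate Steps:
a = 4368 (a = 336*13 = 4368)
E(I) = I²
E(P(4)) - a = (-5 - 1*4)² - 1*4368 = (-5 - 4)² - 4368 = (-9)² - 4368 = 81 - 4368 = -4287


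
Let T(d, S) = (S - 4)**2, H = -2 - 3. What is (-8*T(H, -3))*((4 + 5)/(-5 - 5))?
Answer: 1764/5 ≈ 352.80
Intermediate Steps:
H = -5
T(d, S) = (-4 + S)**2
(-8*T(H, -3))*((4 + 5)/(-5 - 5)) = (-8*(-4 - 3)**2)*((4 + 5)/(-5 - 5)) = (-8*(-7)**2)*(9/(-10)) = (-8*49)*(9*(-1/10)) = -392*(-9/10) = 1764/5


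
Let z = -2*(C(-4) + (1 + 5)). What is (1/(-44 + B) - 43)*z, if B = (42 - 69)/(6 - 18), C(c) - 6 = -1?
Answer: 158070/167 ≈ 946.53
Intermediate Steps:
C(c) = 5 (C(c) = 6 - 1 = 5)
B = 9/4 (B = -27/(-12) = -27*(-1/12) = 9/4 ≈ 2.2500)
z = -22 (z = -2*(5 + (1 + 5)) = -2*(5 + 6) = -2*11 = -22)
(1/(-44 + B) - 43)*z = (1/(-44 + 9/4) - 43)*(-22) = (1/(-167/4) - 43)*(-22) = (-4/167 - 43)*(-22) = -7185/167*(-22) = 158070/167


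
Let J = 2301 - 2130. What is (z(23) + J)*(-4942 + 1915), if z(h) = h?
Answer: -587238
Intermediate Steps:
J = 171
(z(23) + J)*(-4942 + 1915) = (23 + 171)*(-4942 + 1915) = 194*(-3027) = -587238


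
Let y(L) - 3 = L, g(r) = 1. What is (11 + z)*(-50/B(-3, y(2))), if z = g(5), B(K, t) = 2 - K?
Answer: -120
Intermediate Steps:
y(L) = 3 + L
z = 1
(11 + z)*(-50/B(-3, y(2))) = (11 + 1)*(-50/(2 - 1*(-3))) = 12*(-50/(2 + 3)) = 12*(-50/5) = 12*(-50*⅕) = 12*(-10) = -120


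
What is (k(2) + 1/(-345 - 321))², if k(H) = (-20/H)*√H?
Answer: 88711201/443556 + 10*√2/333 ≈ 200.04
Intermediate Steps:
k(H) = -20/√H
(k(2) + 1/(-345 - 321))² = (-10*√2 + 1/(-345 - 321))² = (-10*√2 + 1/(-666))² = (-10*√2 - 1/666)² = (-1/666 - 10*√2)²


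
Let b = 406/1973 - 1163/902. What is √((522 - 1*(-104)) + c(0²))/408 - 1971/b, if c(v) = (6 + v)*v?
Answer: 3507682266/1928387 + √626/408 ≈ 1819.0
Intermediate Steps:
c(v) = v*(6 + v)
b = -1928387/1779646 (b = 406*(1/1973) - 1163*1/902 = 406/1973 - 1163/902 = -1928387/1779646 ≈ -1.0836)
√((522 - 1*(-104)) + c(0²))/408 - 1971/b = √((522 - 1*(-104)) + 0²*(6 + 0²))/408 - 1971/(-1928387/1779646) = √((522 + 104) + 0*(6 + 0))*(1/408) - 1971*(-1779646/1928387) = √(626 + 0*6)*(1/408) + 3507682266/1928387 = √(626 + 0)*(1/408) + 3507682266/1928387 = √626*(1/408) + 3507682266/1928387 = √626/408 + 3507682266/1928387 = 3507682266/1928387 + √626/408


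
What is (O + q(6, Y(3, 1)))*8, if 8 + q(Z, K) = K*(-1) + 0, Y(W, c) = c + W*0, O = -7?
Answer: -128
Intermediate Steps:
Y(W, c) = c (Y(W, c) = c + 0 = c)
q(Z, K) = -8 - K (q(Z, K) = -8 + (K*(-1) + 0) = -8 + (-K + 0) = -8 - K)
(O + q(6, Y(3, 1)))*8 = (-7 + (-8 - 1*1))*8 = (-7 + (-8 - 1))*8 = (-7 - 9)*8 = -16*8 = -128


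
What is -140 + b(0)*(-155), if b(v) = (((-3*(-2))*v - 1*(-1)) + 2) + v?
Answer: -605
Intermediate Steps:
b(v) = 3 + 7*v (b(v) = ((6*v + 1) + 2) + v = ((1 + 6*v) + 2) + v = (3 + 6*v) + v = 3 + 7*v)
-140 + b(0)*(-155) = -140 + (3 + 7*0)*(-155) = -140 + (3 + 0)*(-155) = -140 + 3*(-155) = -140 - 465 = -605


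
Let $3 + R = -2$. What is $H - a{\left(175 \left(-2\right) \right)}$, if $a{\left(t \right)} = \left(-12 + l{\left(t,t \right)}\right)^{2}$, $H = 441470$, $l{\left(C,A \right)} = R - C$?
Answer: $330581$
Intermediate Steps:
$R = -5$ ($R = -3 - 2 = -5$)
$l{\left(C,A \right)} = -5 - C$
$a{\left(t \right)} = \left(-17 - t\right)^{2}$ ($a{\left(t \right)} = \left(-12 - \left(5 + t\right)\right)^{2} = \left(-17 - t\right)^{2}$)
$H - a{\left(175 \left(-2\right) \right)} = 441470 - \left(17 + 175 \left(-2\right)\right)^{2} = 441470 - \left(17 - 350\right)^{2} = 441470 - \left(-333\right)^{2} = 441470 - 110889 = 330581$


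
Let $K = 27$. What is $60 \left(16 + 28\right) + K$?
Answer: $2667$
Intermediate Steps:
$60 \left(16 + 28\right) + K = 60 \left(16 + 28\right) + 27 = 60 \cdot 44 + 27 = 2640 + 27 = 2667$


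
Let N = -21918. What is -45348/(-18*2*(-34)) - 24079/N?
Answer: -6697672/186303 ≈ -35.950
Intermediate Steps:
-45348/(-18*2*(-34)) - 24079/N = -45348/(-18*2*(-34)) - 24079/(-21918) = -45348/((-36*(-34))) - 24079*(-1/21918) = -45348/1224 + 24079/21918 = -45348*1/1224 + 24079/21918 = -3779/102 + 24079/21918 = -6697672/186303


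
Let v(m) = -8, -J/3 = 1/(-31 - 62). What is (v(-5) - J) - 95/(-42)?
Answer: -7513/1302 ≈ -5.7704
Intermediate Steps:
J = 1/31 (J = -3/(-31 - 62) = -3/(-93) = -3*(-1/93) = 1/31 ≈ 0.032258)
(v(-5) - J) - 95/(-42) = (-8 - 1*1/31) - 95/(-42) = (-8 - 1/31) - 95*(-1/42) = -249/31 + 95/42 = -7513/1302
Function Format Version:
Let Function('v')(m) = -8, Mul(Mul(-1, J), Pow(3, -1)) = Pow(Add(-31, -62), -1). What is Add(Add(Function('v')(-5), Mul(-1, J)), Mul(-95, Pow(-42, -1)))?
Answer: Rational(-7513, 1302) ≈ -5.7704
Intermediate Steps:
J = Rational(1, 31) (J = Mul(-3, Pow(Add(-31, -62), -1)) = Mul(-3, Pow(-93, -1)) = Mul(-3, Rational(-1, 93)) = Rational(1, 31) ≈ 0.032258)
Add(Add(Function('v')(-5), Mul(-1, J)), Mul(-95, Pow(-42, -1))) = Add(Add(-8, Mul(-1, Rational(1, 31))), Mul(-95, Pow(-42, -1))) = Add(Add(-8, Rational(-1, 31)), Mul(-95, Rational(-1, 42))) = Add(Rational(-249, 31), Rational(95, 42)) = Rational(-7513, 1302)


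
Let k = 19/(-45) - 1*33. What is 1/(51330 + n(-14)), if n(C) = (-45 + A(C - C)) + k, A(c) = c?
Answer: 45/2306321 ≈ 1.9512e-5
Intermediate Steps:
k = -1504/45 (k = 19*(-1/45) - 33 = -19/45 - 33 = -1504/45 ≈ -33.422)
n(C) = -3529/45 (n(C) = (-45 + (C - C)) - 1504/45 = (-45 + 0) - 1504/45 = -45 - 1504/45 = -3529/45)
1/(51330 + n(-14)) = 1/(51330 - 3529/45) = 1/(2306321/45) = 45/2306321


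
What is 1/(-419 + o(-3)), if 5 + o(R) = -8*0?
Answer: -1/424 ≈ -0.0023585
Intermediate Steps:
o(R) = -5 (o(R) = -5 - 8*0 = -5 - 1*0 = -5 + 0 = -5)
1/(-419 + o(-3)) = 1/(-419 - 5) = 1/(-424) = -1/424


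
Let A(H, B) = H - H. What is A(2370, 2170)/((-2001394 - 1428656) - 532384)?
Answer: 0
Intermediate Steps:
A(H, B) = 0
A(2370, 2170)/((-2001394 - 1428656) - 532384) = 0/((-2001394 - 1428656) - 532384) = 0/(-3430050 - 532384) = 0/(-3962434) = 0*(-1/3962434) = 0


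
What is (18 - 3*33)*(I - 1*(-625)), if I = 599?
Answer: -99144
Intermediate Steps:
(18 - 3*33)*(I - 1*(-625)) = (18 - 3*33)*(599 - 1*(-625)) = (18 - 99)*(599 + 625) = -81*1224 = -99144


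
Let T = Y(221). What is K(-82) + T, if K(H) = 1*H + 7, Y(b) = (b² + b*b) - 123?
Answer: 97484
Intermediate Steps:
Y(b) = -123 + 2*b² (Y(b) = (b² + b²) - 123 = 2*b² - 123 = -123 + 2*b²)
K(H) = 7 + H (K(H) = H + 7 = 7 + H)
T = 97559 (T = -123 + 2*221² = -123 + 2*48841 = -123 + 97682 = 97559)
K(-82) + T = (7 - 82) + 97559 = -75 + 97559 = 97484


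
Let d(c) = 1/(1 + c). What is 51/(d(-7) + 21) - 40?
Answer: -4694/125 ≈ -37.552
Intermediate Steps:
51/(d(-7) + 21) - 40 = 51/(1/(1 - 7) + 21) - 40 = 51/(1/(-6) + 21) - 40 = 51/(-⅙ + 21) - 40 = 51/(125/6) - 40 = (6/125)*51 - 40 = 306/125 - 40 = -4694/125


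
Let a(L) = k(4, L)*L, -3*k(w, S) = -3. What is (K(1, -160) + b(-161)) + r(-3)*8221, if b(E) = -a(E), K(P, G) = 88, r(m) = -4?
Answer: -32635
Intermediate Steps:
k(w, S) = 1 (k(w, S) = -⅓*(-3) = 1)
a(L) = L (a(L) = 1*L = L)
b(E) = -E
(K(1, -160) + b(-161)) + r(-3)*8221 = (88 - 1*(-161)) - 4*8221 = (88 + 161) - 32884 = 249 - 32884 = -32635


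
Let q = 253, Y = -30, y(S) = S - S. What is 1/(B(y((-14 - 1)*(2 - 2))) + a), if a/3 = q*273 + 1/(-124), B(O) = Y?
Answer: 124/25689945 ≈ 4.8268e-6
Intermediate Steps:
y(S) = 0
B(O) = -30
a = 25693665/124 (a = 3*(253*273 + 1/(-124)) = 3*(69069 - 1/124) = 3*(8564555/124) = 25693665/124 ≈ 2.0721e+5)
1/(B(y((-14 - 1)*(2 - 2))) + a) = 1/(-30 + 25693665/124) = 1/(25689945/124) = 124/25689945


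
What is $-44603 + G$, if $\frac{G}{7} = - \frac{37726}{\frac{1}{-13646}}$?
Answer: $3603618369$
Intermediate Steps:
$G = 3603662972$ ($G = 7 \left(- \frac{37726}{\frac{1}{-13646}}\right) = 7 \left(- \frac{37726}{- \frac{1}{13646}}\right) = 7 \left(\left(-37726\right) \left(-13646\right)\right) = 7 \cdot 514808996 = 3603662972$)
$-44603 + G = -44603 + 3603662972 = 3603618369$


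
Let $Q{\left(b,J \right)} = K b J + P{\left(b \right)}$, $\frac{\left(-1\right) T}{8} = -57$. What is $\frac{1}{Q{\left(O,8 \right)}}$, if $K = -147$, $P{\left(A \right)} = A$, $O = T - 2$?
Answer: $- \frac{1}{533450} \approx -1.8746 \cdot 10^{-6}$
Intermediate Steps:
$T = 456$ ($T = \left(-8\right) \left(-57\right) = 456$)
$O = 454$ ($O = 456 - 2 = 454$)
$Q{\left(b,J \right)} = b - 147 J b$ ($Q{\left(b,J \right)} = - 147 b J + b = - 147 J b + b = b - 147 J b$)
$\frac{1}{Q{\left(O,8 \right)}} = \frac{1}{454 \left(1 - 1176\right)} = \frac{1}{454 \left(-1175\right)} = \frac{1}{-533450} = - \frac{1}{533450}$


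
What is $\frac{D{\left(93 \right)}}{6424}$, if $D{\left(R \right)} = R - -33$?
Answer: $\frac{63}{3212} \approx 0.019614$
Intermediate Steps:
$D{\left(R \right)} = 33 + R$ ($D{\left(R \right)} = R + 33 = 33 + R$)
$\frac{D{\left(93 \right)}}{6424} = \frac{33 + 93}{6424} = 126 \cdot \frac{1}{6424} = \frac{63}{3212}$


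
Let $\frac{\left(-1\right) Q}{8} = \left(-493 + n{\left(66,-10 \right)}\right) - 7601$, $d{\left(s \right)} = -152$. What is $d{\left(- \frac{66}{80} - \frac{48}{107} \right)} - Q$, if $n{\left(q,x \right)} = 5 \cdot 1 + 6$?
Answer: $-64816$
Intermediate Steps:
$n{\left(q,x \right)} = 11$ ($n{\left(q,x \right)} = 5 + 6 = 11$)
$Q = 64664$ ($Q = - 8 \left(\left(-493 + 11\right) - 7601\right) = - 8 \left(-482 - 7601\right) = \left(-8\right) \left(-8083\right) = 64664$)
$d{\left(- \frac{66}{80} - \frac{48}{107} \right)} - Q = -152 - 64664 = -64816$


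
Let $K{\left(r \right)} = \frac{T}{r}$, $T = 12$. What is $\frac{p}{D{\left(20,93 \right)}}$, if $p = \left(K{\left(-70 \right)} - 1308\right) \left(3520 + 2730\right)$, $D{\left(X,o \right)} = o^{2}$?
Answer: $- \frac{19077500}{20181} \approx -945.32$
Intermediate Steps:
$K{\left(r \right)} = \frac{12}{r}$
$p = - \frac{57232500}{7}$ ($p = \left(\frac{12}{-70} - 1308\right) \left(3520 + 2730\right) = \left(12 \left(- \frac{1}{70}\right) - 1308\right) 6250 = \left(- \frac{6}{35} - 1308\right) 6250 = \left(- \frac{45786}{35}\right) 6250 = - \frac{57232500}{7} \approx -8.1761 \cdot 10^{6}$)
$\frac{p}{D{\left(20,93 \right)}} = - \frac{57232500}{7 \cdot 93^{2}} = - \frac{57232500}{7 \cdot 8649} = \left(- \frac{57232500}{7}\right) \frac{1}{8649} = - \frac{19077500}{20181}$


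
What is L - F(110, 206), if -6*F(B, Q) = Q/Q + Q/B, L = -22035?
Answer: -3635696/165 ≈ -22035.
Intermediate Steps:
F(B, Q) = -1/6 - Q/(6*B) (F(B, Q) = -(Q/Q + Q/B)/6 = -(1 + Q/B)/6 = -1/6 - Q/(6*B))
L - F(110, 206) = -22035 - (-1*110 - 1*206)/(6*110) = -22035 - (-110 - 206)/(6*110) = -22035 - (-316)/(6*110) = -22035 - 1*(-79/165) = -22035 + 79/165 = -3635696/165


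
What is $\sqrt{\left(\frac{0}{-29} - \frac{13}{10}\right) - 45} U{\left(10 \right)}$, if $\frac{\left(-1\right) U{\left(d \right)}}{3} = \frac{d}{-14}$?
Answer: $\frac{3 i \sqrt{4630}}{14} \approx 14.581 i$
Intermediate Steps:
$U{\left(d \right)} = \frac{3 d}{14}$ ($U{\left(d \right)} = - 3 \frac{d}{-14} = - 3 d \left(- \frac{1}{14}\right) = - 3 \left(- \frac{d}{14}\right) = \frac{3 d}{14}$)
$\sqrt{\left(\frac{0}{-29} - \frac{13}{10}\right) - 45} U{\left(10 \right)} = \sqrt{\left(\frac{0}{-29} - \frac{13}{10}\right) - 45} \cdot \frac{3}{14} \cdot 10 = \sqrt{\left(0 \left(- \frac{1}{29}\right) - \frac{13}{10}\right) - 45} \cdot \frac{15}{7} = \sqrt{\left(0 - \frac{13}{10}\right) - 45} \cdot \frac{15}{7} = \sqrt{- \frac{13}{10} - 45} \cdot \frac{15}{7} = \sqrt{- \frac{463}{10}} \cdot \frac{15}{7} = \frac{i \sqrt{4630}}{10} \cdot \frac{15}{7} = \frac{3 i \sqrt{4630}}{14}$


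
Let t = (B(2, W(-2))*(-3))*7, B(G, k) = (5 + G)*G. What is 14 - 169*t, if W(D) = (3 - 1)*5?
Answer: 49700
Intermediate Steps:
W(D) = 10 (W(D) = 2*5 = 10)
B(G, k) = G*(5 + G)
t = -294 (t = ((2*(5 + 2))*(-3))*7 = ((2*7)*(-3))*7 = (14*(-3))*7 = -42*7 = -294)
14 - 169*t = 14 - 169*(-294) = 14 + 49686 = 49700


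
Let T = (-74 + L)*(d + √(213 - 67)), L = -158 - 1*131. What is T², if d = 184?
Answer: 4480409538 + 48490992*√146 ≈ 5.0663e+9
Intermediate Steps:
L = -289 (L = -158 - 131 = -289)
T = -66792 - 363*√146 (T = (-74 - 289)*(184 + √(213 - 67)) = -363*(184 + √146) = -66792 - 363*√146 ≈ -71178.)
T² = (-66792 - 363*√146)²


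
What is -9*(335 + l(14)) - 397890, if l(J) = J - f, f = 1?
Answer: -401022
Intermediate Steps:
l(J) = -1 + J (l(J) = J - 1*1 = J - 1 = -1 + J)
-9*(335 + l(14)) - 397890 = -9*(335 + (-1 + 14)) - 397890 = -9*(335 + 13) - 397890 = -9*348 - 397890 = -3132 - 397890 = -401022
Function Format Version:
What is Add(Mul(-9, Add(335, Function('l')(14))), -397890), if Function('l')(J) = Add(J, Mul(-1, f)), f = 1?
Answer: -401022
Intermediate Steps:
Function('l')(J) = Add(-1, J) (Function('l')(J) = Add(J, Mul(-1, 1)) = Add(J, -1) = Add(-1, J))
Add(Mul(-9, Add(335, Function('l')(14))), -397890) = Add(Mul(-9, Add(335, Add(-1, 14))), -397890) = Add(Mul(-9, Add(335, 13)), -397890) = Add(Mul(-9, 348), -397890) = Add(-3132, -397890) = -401022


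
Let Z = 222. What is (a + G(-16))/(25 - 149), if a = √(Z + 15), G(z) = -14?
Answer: 7/62 - √237/124 ≈ -0.011248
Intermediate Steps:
a = √237 (a = √(222 + 15) = √237 ≈ 15.395)
(a + G(-16))/(25 - 149) = (√237 - 14)/(25 - 149) = (-14 + √237)/(-124) = (-14 + √237)*(-1/124) = 7/62 - √237/124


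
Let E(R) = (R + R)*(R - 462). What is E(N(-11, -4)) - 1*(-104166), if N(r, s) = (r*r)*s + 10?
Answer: 991494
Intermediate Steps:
N(r, s) = 10 + s*r**2 (N(r, s) = r**2*s + 10 = s*r**2 + 10 = 10 + s*r**2)
E(R) = 2*R*(-462 + R) (E(R) = (2*R)*(-462 + R) = 2*R*(-462 + R))
E(N(-11, -4)) - 1*(-104166) = 2*(10 - 4*(-11)**2)*(-462 + (10 - 4*(-11)**2)) - 1*(-104166) = 2*(10 - 4*121)*(-462 + (10 - 4*121)) + 104166 = 2*(10 - 484)*(-462 + (10 - 484)) + 104166 = 2*(-474)*(-462 - 474) + 104166 = 2*(-474)*(-936) + 104166 = 887328 + 104166 = 991494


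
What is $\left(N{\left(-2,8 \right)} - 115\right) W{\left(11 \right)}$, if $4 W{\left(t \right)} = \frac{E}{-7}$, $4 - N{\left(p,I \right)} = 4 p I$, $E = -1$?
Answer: $- \frac{47}{28} \approx -1.6786$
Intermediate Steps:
$N{\left(p,I \right)} = 4 - 4 I p$ ($N{\left(p,I \right)} = 4 - 4 p I = 4 - 4 I p$)
$W{\left(t \right)} = \frac{1}{28}$ ($W{\left(t \right)} = \frac{\left(-1\right) \frac{1}{-7}}{4} = \frac{\left(-1\right) \left(- \frac{1}{7}\right)}{4} = \frac{1}{4} \cdot \frac{1}{7} = \frac{1}{28}$)
$\left(N{\left(-2,8 \right)} - 115\right) W{\left(11 \right)} = \left(\left(4 - 32 \left(-2\right)\right) - 115\right) \frac{1}{28} = \left(\left(4 + 64\right) - 115\right) \frac{1}{28} = \left(68 - 115\right) \frac{1}{28} = \left(-47\right) \frac{1}{28} = - \frac{47}{28}$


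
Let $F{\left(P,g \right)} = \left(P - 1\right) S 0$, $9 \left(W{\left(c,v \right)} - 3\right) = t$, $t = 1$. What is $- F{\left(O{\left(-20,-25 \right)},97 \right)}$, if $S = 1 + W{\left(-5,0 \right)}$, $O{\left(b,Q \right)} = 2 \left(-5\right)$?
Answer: $0$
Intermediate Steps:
$O{\left(b,Q \right)} = -10$
$W{\left(c,v \right)} = \frac{28}{9}$ ($W{\left(c,v \right)} = 3 + \frac{1}{9} \cdot 1 = 3 + \frac{1}{9} = \frac{28}{9}$)
$S = \frac{37}{9}$ ($S = 1 + \frac{28}{9} = \frac{37}{9} \approx 4.1111$)
$F{\left(P,g \right)} = 0$ ($F{\left(P,g \right)} = \left(P - 1\right) \frac{37}{9} \cdot 0 = \left(-1 + P\right) \frac{37}{9} \cdot 0 = \left(- \frac{37}{9} + \frac{37 P}{9}\right) 0 = 0$)
$- F{\left(O{\left(-20,-25 \right)},97 \right)} = \left(-1\right) 0 = 0$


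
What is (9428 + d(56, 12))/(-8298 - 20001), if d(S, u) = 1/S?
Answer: -527969/1584744 ≈ -0.33316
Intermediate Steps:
(9428 + d(56, 12))/(-8298 - 20001) = (9428 + 1/56)/(-8298 - 20001) = (9428 + 1/56)/(-28299) = (527969/56)*(-1/28299) = -527969/1584744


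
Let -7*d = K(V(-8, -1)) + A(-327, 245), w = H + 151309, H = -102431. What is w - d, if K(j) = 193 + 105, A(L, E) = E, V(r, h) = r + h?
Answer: 342689/7 ≈ 48956.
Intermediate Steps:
V(r, h) = h + r
w = 48878 (w = -102431 + 151309 = 48878)
K(j) = 298
d = -543/7 (d = -(298 + 245)/7 = -1/7*543 = -543/7 ≈ -77.571)
w - d = 48878 - 1*(-543/7) = 48878 + 543/7 = 342689/7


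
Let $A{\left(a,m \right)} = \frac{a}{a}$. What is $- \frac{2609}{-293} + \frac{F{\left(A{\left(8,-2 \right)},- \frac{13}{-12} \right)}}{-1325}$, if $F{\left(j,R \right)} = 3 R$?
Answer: $\frac{13823891}{1552900} \approx 8.902$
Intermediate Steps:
$A{\left(a,m \right)} = 1$
$- \frac{2609}{-293} + \frac{F{\left(A{\left(8,-2 \right)},- \frac{13}{-12} \right)}}{-1325} = - \frac{2609}{-293} + \frac{3 \left(- \frac{13}{-12}\right)}{-1325} = \left(-2609\right) \left(- \frac{1}{293}\right) + 3 \left(\left(-13\right) \left(- \frac{1}{12}\right)\right) \left(- \frac{1}{1325}\right) = \frac{2609}{293} + 3 \cdot \frac{13}{12} \left(- \frac{1}{1325}\right) = \frac{2609}{293} + \frac{13}{4} \left(- \frac{1}{1325}\right) = \frac{2609}{293} - \frac{13}{5300} = \frac{13823891}{1552900}$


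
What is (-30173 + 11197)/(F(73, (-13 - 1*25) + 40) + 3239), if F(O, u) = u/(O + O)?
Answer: -43289/7389 ≈ -5.8586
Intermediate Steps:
F(O, u) = u/(2*O) (F(O, u) = u/((2*O)) = u*(1/(2*O)) = u/(2*O))
(-30173 + 11197)/(F(73, (-13 - 1*25) + 40) + 3239) = (-30173 + 11197)/((1/2)*((-13 - 1*25) + 40)/73 + 3239) = -18976/((1/2)*((-13 - 25) + 40)*(1/73) + 3239) = -18976/((1/2)*(-38 + 40)*(1/73) + 3239) = -18976/((1/2)*2*(1/73) + 3239) = -18976/(1/73 + 3239) = -18976/236448/73 = -18976*73/236448 = -43289/7389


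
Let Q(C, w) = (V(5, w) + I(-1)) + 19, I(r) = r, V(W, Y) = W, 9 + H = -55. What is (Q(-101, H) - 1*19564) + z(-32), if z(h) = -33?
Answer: -19574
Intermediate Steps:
H = -64 (H = -9 - 55 = -64)
Q(C, w) = 23 (Q(C, w) = (5 - 1) + 19 = 4 + 19 = 23)
(Q(-101, H) - 1*19564) + z(-32) = (23 - 1*19564) - 33 = (23 - 19564) - 33 = -19541 - 33 = -19574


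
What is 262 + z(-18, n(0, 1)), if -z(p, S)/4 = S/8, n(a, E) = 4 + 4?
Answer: 258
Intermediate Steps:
n(a, E) = 8
z(p, S) = -S/2 (z(p, S) = -4*S/8 = -S/2)
262 + z(-18, n(0, 1)) = 262 - ½*8 = 262 - 4 = 258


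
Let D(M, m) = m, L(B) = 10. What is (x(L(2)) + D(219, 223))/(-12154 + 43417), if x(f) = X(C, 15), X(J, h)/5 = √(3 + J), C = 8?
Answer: 223/31263 + 5*√11/31263 ≈ 0.0076635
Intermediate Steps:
X(J, h) = 5*√(3 + J)
x(f) = 5*√11 (x(f) = 5*√(3 + 8) = 5*√11)
(x(L(2)) + D(219, 223))/(-12154 + 43417) = (5*√11 + 223)/(-12154 + 43417) = (223 + 5*√11)/31263 = (223 + 5*√11)*(1/31263) = 223/31263 + 5*√11/31263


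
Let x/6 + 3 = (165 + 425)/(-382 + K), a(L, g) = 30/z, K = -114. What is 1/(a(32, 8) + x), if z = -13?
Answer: -1612/44241 ≈ -0.036437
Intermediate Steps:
a(L, g) = -30/13 (a(L, g) = 30/(-13) = 30*(-1/13) = -30/13)
x = -3117/124 (x = -18 + 6*((165 + 425)/(-382 - 114)) = -18 + 6*(590/(-496)) = -18 + 6*(590*(-1/496)) = -18 + 6*(-295/248) = -18 - 885/124 = -3117/124 ≈ -25.137)
1/(a(32, 8) + x) = 1/(-30/13 - 3117/124) = 1/(-44241/1612) = -1612/44241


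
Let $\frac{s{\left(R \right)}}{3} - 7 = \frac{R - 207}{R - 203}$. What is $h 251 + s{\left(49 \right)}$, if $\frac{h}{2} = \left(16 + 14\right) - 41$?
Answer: $- \frac{423340}{77} \approx -5497.9$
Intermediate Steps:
$h = -22$ ($h = 2 \left(\left(16 + 14\right) - 41\right) = 2 \left(30 - 41\right) = 2 \left(-11\right) = -22$)
$s{\left(R \right)} = 21 + \frac{3 \left(-207 + R\right)}{-203 + R}$ ($s{\left(R \right)} = 21 + 3 \frac{R - 207}{R - 203} = 21 + 3 \frac{-207 + R}{-203 + R} = 21 + \frac{3 \left(-207 + R\right)}{-203 + R}$)
$h 251 + s{\left(49 \right)} = \left(-22\right) 251 + \frac{12 \left(-407 + 2 \cdot 49\right)}{-203 + 49} = -5522 + \frac{12 \left(-407 + 98\right)}{-154} = -5522 + 12 \left(- \frac{1}{154}\right) \left(-309\right) = -5522 + \frac{1854}{77} = - \frac{423340}{77}$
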